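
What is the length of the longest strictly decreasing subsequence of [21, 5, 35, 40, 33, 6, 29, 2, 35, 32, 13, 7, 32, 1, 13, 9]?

6

Scanning left to right, the best length ending at each element is: 21→1, 5→2, 35→1, 40→1, 33→2, 6→3, 29→3, 2→4, 35→2, 32→3, 13→4, 7→5, 32→3, 1→6, 13→4, 9→5.
So the longest decreasing subsequence has length 6, e.g. 35, 33, 29, 13, 7, 1.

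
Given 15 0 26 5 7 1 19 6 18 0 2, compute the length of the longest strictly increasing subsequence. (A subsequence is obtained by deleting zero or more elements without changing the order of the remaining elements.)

4

Let dp[i] be the longest increasing subsequence ending at position i. Then dp = [1, 1, 2, 2, 3, 2, 4, 3, 4, 1, 3].
The maximum is 4; one witness is 0, 5, 7, 19 at positions 2,4,5,7.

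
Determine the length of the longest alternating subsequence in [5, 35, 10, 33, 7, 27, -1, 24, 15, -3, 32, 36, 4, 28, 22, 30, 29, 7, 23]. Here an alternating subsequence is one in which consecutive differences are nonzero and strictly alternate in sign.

16

A longest alternating subsequence is 5, 35, 10, 33, 7, 27, -1, 24, 15, 32, 4, 28, 22, 30, 7, 23 (positions 1,2,3,4,5,6,7,8,9,11,13,14,15,16,18,19); its 15 consecutive differences strictly alternate in sign, and length 16 is optimal.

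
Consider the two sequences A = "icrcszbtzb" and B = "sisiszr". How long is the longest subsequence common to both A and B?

A longest common subsequence is isz (length 3); the LCS DP confirms no longer common subsequence exists.

3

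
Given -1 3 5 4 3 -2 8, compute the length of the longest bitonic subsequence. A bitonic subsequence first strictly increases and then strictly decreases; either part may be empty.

One longest bitonic subsequence is -1, 3, 5, 4, 3, -2 (positions 1,2,3,4,5,6): it rises to 5 then falls. Length 6 is optimal.

6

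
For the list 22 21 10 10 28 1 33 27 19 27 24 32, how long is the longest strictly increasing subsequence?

Let dp[i] be the longest increasing subsequence ending at position i. Then dp = [1, 1, 1, 1, 2, 1, 3, 2, 2, 3, 3, 4].
The maximum is 4; one witness is 10, 19, 27, 32 at positions 3,9,10,12.

4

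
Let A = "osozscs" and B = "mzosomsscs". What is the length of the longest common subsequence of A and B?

6

Backtracking the LCS table gives one alignment: o (A1,B3) → s (A2,B4) → o (A3,B5) → s (A5,B8) → c (A6,B9) → s (A7,B10).
So the longest common subsequence has length 6.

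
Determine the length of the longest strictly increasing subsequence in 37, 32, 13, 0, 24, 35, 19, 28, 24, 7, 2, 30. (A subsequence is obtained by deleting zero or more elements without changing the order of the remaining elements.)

Let dp[i] be the longest increasing subsequence ending at position i. Then dp = [1, 1, 1, 1, 2, 3, 2, 3, 3, 2, 2, 4].
The maximum is 4; one witness is 13, 24, 28, 30 at positions 3,5,8,12.

4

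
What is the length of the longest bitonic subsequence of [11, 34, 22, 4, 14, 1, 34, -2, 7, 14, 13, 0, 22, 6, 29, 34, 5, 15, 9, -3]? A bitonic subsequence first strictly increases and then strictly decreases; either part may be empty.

9

Let inc[i] be the LIS ending at i and dec[i] the longest strictly decreasing subsequence starting at i. inc = [1, 2, 2, 1, 2, 1, 3, 1, 2, 3, 3, 2, 4, 3, 5, 6, 3, 4, 4, 1], dec = [5, 7, 6, 4, 5, 3, 6, 2, 4, 5, 4, 2, 4, 3, 4, 4, 2, 3, 2, 1].
max_i inc[i]+dec[i]−1 = 9, with one witness 4, 7, 14, 22, 29, 34, 15, 9, -3.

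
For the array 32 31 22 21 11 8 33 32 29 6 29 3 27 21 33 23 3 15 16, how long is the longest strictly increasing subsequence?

3

Scanning left to right, the best length ending at each element is: 32→1, 31→1, 22→1, 21→1, 11→1, 8→1, 33→2, 32→2, 29→2, 6→1, 29→2, 3→1, 27→2, 21→2, 33→3, 23→3, 3→1, 15→2, 16→3.
So the longest increasing subsequence has length 3, e.g. 31, 32, 33.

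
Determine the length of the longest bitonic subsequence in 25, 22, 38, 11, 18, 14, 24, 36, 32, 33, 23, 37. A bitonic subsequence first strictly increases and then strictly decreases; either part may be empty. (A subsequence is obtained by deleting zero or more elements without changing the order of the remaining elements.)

One longest bitonic subsequence is 11, 18, 24, 36, 33, 23 (positions 4,5,7,8,10,11): it rises to 36 then falls. Length 6 is optimal.

6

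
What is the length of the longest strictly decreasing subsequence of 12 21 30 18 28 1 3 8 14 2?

4

One longest decreasing subsequence is 21, 18, 3, 2 (positions 2,4,7,10), of length 4; no longer one exists.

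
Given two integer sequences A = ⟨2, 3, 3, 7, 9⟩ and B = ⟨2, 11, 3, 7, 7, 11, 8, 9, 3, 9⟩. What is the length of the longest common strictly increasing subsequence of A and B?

A longest common strictly increasing subsequence is 2, 3, 7, 9 (length 4); it appears in order in both A and B, and no longer such subsequence exists.

4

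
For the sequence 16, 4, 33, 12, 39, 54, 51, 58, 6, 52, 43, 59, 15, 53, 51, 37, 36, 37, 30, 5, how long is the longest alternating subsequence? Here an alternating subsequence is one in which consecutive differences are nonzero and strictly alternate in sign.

16

A longest alternating subsequence is 16, 4, 33, 12, 54, 51, 58, 6, 52, 43, 59, 15, 53, 36, 37, 30 (positions 1,2,3,4,6,7,8,9,10,11,12,13,14,17,18,19); its 15 consecutive differences strictly alternate in sign, and length 16 is optimal.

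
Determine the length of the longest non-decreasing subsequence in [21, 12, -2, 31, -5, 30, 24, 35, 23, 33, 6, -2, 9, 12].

4

Scanning left to right, the best length ending at each element is: 21→1, 12→1, -2→1, 31→2, -5→1, 30→2, 24→2, 35→3, 23→2, 33→3, 6→2, -2→2, 9→3, 12→4.
So the longest non-decreasing subsequence has length 4, e.g. -2, 6, 9, 12.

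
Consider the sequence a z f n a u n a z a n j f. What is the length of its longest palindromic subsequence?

Using dp[i][j] = 2 + dp[i+1][j−1] if the ends match, else max(dp[i+1][j], dp[i][j−1]):
dp[1][13] = 7. A witness is fnazanf at positions 3,7,8,9,10,11,13.

7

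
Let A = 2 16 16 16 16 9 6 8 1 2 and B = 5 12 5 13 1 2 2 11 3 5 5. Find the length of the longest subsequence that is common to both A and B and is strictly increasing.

2

A longest common strictly increasing subsequence is 1, 2 (length 2); it appears in order in both A and B, and no longer such subsequence exists.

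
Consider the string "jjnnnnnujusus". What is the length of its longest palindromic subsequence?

7

One longest palindromic subsequence is jnnnnnj (positions 2,3,4,5,6,7,9); it reads the same forward and backward, and the interval DP gives dp[1][13] = 7.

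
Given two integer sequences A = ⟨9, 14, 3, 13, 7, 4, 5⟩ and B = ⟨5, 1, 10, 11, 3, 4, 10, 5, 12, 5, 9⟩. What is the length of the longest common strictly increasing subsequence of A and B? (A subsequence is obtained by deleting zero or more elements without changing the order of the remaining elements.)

For each value that appears in both, track the longest common increasing run ending there.
The best achievable length is 3; one witness is 3, 4, 5 (A-positions 3,6,7, B-positions 5,6,8).

3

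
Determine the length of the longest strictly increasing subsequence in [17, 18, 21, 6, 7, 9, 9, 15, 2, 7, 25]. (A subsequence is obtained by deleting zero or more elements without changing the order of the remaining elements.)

Let dp[i] be the longest increasing subsequence ending at position i. Then dp = [1, 2, 3, 1, 2, 3, 3, 4, 1, 2, 5].
The maximum is 5; one witness is 6, 7, 9, 15, 25 at positions 4,5,6,8,11.

5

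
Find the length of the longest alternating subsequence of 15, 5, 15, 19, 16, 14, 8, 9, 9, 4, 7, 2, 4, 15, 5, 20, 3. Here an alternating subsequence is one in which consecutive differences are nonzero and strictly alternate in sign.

A longest alternating subsequence is 15, 5, 15, 8, 9, 4, 7, 2, 15, 5, 20, 3 (positions 1,2,3,7,8,10,11,12,14,15,16,17); its 11 consecutive differences strictly alternate in sign, and length 12 is optimal.

12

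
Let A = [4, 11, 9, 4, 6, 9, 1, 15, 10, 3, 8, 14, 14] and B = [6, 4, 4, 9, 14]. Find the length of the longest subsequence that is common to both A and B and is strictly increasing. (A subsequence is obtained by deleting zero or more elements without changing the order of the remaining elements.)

3

For each value that appears in both, track the longest common increasing run ending there.
The best achievable length is 3; one witness is 4, 9, 14 (A-positions 1,3,12, B-positions 2,4,5).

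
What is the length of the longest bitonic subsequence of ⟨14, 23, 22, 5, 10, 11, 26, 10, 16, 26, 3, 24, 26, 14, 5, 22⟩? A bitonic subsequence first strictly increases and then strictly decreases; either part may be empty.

8

One longest bitonic subsequence is 5, 10, 11, 16, 26, 24, 14, 5 (positions 4,5,6,9,10,12,14,15): it rises to 26 then falls. Length 8 is optimal.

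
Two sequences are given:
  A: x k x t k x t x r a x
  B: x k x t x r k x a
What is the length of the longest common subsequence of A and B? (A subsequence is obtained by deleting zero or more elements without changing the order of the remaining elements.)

7

A longest common subsequence is xkxtkxa (length 7); the LCS DP confirms no longer common subsequence exists.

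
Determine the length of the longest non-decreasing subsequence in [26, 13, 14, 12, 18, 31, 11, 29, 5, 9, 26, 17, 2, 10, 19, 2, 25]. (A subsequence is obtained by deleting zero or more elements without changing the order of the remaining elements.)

One longest non-decreasing subsequence is 13, 14, 18, 19, 25 (positions 2,3,5,15,17), of length 5; no longer one exists.

5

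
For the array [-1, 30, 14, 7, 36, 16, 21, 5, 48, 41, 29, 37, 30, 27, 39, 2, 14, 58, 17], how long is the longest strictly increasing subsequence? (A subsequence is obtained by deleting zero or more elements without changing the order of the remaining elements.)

8

Scanning left to right, the best length ending at each element is: -1→1, 30→2, 14→2, 7→2, 36→3, 16→3, 21→4, 5→2, 48→5, 41→5, 29→5, 37→6, 30→6, 27→5, 39→7, 2→2, 14→3, 58→8, 17→4.
So the longest increasing subsequence has length 8, e.g. -1, 14, 16, 21, 29, 37, 39, 58.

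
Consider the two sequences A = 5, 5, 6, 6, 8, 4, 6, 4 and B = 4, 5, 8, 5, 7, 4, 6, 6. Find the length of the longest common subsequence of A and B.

A longest common subsequence is 5, 5, 6, 6 (length 4); the LCS DP confirms no longer common subsequence exists.

4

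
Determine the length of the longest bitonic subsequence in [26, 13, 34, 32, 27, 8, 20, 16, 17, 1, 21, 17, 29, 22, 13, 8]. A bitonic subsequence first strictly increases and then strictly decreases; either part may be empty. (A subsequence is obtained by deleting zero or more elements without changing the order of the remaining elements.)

8

One longest bitonic subsequence is 26, 34, 32, 27, 21, 17, 13, 8 (positions 1,3,4,5,11,12,15,16): it rises to 34 then falls. Length 8 is optimal.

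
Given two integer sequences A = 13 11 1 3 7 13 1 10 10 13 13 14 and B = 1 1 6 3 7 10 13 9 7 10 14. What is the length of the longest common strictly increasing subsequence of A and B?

6

For each value that appears in both, track the longest common increasing run ending there.
The best achievable length is 6; one witness is 1, 3, 7, 10, 13, 14 (A-positions 3,4,5,8,10,12, B-positions 1,4,5,6,7,11).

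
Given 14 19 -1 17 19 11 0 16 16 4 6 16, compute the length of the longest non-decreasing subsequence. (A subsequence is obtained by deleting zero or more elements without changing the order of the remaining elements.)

5

Let dp[i] be the longest non-decreasing subsequence ending at position i. Then dp = [1, 2, 1, 2, 3, 2, 2, 3, 4, 3, 4, 5].
The maximum is 5; one witness is -1, 11, 16, 16, 16 at positions 3,6,8,9,12.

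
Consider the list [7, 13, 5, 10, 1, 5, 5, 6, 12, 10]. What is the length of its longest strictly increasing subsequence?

One longest increasing subsequence is 1, 5, 6, 12 (positions 5,6,8,9), of length 4; no longer one exists.

4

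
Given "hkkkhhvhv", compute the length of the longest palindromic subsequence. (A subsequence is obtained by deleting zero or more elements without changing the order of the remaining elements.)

5

Using dp[i][j] = 2 + dp[i+1][j−1] if the ends match, else max(dp[i+1][j], dp[i][j−1]):
dp[1][9] = 5. A witness is hkkkh at positions 1,2,3,4,8.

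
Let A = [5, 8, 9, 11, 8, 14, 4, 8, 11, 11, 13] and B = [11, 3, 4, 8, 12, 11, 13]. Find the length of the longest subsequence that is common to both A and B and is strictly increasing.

4

For each value that appears in both, track the longest common increasing run ending there.
The best achievable length is 4; one witness is 4, 8, 11, 13 (A-positions 7,8,9,11, B-positions 3,4,6,7).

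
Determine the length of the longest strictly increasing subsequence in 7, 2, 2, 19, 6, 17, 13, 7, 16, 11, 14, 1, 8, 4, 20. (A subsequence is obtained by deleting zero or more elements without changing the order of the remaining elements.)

6

Scanning left to right, the best length ending at each element is: 7→1, 2→1, 2→1, 19→2, 6→2, 17→3, 13→3, 7→3, 16→4, 11→4, 14→5, 1→1, 8→4, 4→2, 20→6.
So the longest increasing subsequence has length 6, e.g. 2, 6, 7, 11, 14, 20.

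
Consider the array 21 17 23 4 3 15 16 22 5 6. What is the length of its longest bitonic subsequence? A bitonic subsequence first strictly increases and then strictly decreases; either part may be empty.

5

One longest bitonic subsequence is 4, 15, 16, 22, 6 (positions 4,6,7,8,10): it rises to 22 then falls. Length 5 is optimal.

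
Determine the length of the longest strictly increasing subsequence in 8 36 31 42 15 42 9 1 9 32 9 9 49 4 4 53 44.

Scanning left to right, the best length ending at each element is: 8→1, 36→2, 31→2, 42→3, 15→2, 42→3, 9→2, 1→1, 9→2, 32→3, 9→2, 9→2, 49→4, 4→2, 4→2, 53→5, 44→4.
So the longest increasing subsequence has length 5, e.g. 8, 36, 42, 49, 53.

5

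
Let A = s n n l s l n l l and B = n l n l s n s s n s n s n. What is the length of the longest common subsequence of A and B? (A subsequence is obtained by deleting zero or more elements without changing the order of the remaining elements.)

Backtracking the LCS table gives one alignment: s (A1,B8) → n (A2,B9) → n (A3,B11) → s (A5,B12) → n (A7,B13).
So the longest common subsequence has length 5.

5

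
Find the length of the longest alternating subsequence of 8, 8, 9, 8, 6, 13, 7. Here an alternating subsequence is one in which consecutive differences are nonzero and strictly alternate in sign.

A longest alternating subsequence is 8, 9, 8, 13, 7 (positions 1,3,4,6,7); its 4 consecutive differences strictly alternate in sign, and length 5 is optimal.

5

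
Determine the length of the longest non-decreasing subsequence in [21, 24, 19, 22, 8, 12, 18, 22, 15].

Let dp[i] be the longest non-decreasing subsequence ending at position i. Then dp = [1, 2, 1, 2, 1, 2, 3, 4, 3].
The maximum is 4; one witness is 8, 12, 18, 22 at positions 5,6,7,8.

4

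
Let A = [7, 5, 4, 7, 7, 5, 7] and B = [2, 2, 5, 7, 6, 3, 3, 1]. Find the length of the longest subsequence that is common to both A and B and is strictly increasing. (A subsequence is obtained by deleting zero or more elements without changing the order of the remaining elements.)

A longest common strictly increasing subsequence is 5, 7 (length 2); it appears in order in both A and B, and no longer such subsequence exists.

2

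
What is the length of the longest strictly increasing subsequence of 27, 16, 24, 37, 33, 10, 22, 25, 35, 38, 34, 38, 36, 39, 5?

One longest increasing subsequence is 16, 24, 33, 35, 38, 39 (positions 2,3,5,9,10,14), of length 6; no longer one exists.

6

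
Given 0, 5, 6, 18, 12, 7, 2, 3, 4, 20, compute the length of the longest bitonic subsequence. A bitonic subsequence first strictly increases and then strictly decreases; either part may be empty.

7

Let inc[i] be the LIS ending at i and dec[i] the longest strictly decreasing subsequence starting at i. inc = [1, 2, 3, 4, 4, 4, 2, 3, 4, 5], dec = [1, 2, 2, 4, 3, 2, 1, 1, 1, 1].
max_i inc[i]+dec[i]−1 = 7, with one witness 0, 5, 6, 18, 12, 7, 4.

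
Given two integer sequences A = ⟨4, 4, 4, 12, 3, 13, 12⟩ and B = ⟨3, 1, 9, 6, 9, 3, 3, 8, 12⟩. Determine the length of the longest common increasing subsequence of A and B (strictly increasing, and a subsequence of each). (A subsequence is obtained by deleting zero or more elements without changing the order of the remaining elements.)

For each value that appears in both, track the longest common increasing run ending there.
The best achievable length is 2; one witness is 3, 12 (A-positions 5,7, B-positions 1,9).

2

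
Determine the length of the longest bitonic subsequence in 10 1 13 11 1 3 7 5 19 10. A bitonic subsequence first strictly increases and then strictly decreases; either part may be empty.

Let inc[i] be the LIS ending at i and dec[i] the longest strictly decreasing subsequence starting at i. inc = [1, 1, 2, 2, 1, 2, 3, 3, 4, 4], dec = [3, 1, 4, 3, 1, 1, 2, 1, 2, 1].
max_i inc[i]+dec[i]−1 = 5, with one witness 10, 13, 11, 7, 5.

5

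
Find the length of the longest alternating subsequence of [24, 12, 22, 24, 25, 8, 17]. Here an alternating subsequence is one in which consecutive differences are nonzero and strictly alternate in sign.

5

A longest alternating subsequence is 24, 12, 22, 8, 17 (positions 1,2,3,6,7); its 4 consecutive differences strictly alternate in sign, and length 5 is optimal.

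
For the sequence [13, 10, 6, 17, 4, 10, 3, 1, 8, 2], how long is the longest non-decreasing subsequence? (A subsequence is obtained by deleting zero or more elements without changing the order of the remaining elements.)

2

Scanning left to right, the best length ending at each element is: 13→1, 10→1, 6→1, 17→2, 4→1, 10→2, 3→1, 1→1, 8→2, 2→2.
So the longest non-decreasing subsequence has length 2, e.g. 13, 17.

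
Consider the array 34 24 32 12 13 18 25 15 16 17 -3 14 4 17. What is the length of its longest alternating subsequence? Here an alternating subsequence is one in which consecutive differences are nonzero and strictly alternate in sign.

A longest alternating subsequence is 34, 24, 32, 12, 18, 15, 16, -3, 14, 4, 17 (positions 1,2,3,4,6,8,9,11,12,13,14); its 10 consecutive differences strictly alternate in sign, and length 11 is optimal.

11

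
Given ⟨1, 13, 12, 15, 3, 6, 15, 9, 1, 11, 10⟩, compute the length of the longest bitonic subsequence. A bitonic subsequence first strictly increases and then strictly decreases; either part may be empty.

6

Let inc[i] be the LIS ending at i and dec[i] the longest strictly decreasing subsequence starting at i. inc = [1, 2, 2, 3, 2, 3, 4, 4, 1, 5, 5], dec = [1, 4, 3, 3, 2, 2, 3, 2, 1, 2, 1].
max_i inc[i]+dec[i]−1 = 6, with one witness 1, 3, 6, 15, 11, 10.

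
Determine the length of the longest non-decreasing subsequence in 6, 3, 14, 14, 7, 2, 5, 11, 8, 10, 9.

One longest non-decreasing subsequence is 6, 7, 8, 10 (positions 1,5,9,10), of length 4; no longer one exists.

4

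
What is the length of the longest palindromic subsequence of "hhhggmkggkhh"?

One longest palindromic subsequence is hhggkgghh (positions 1,2,4,5,7,8,9,11,12); it reads the same forward and backward, and the interval DP gives dp[1][12] = 9.

9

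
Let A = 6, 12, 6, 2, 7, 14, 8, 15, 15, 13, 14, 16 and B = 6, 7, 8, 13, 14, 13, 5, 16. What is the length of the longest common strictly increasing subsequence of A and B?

For each value that appears in both, track the longest common increasing run ending there.
The best achievable length is 6; one witness is 6, 7, 8, 13, 14, 16 (A-positions 1,5,7,10,11,12, B-positions 1,2,3,4,5,8).

6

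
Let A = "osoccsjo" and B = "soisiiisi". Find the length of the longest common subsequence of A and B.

3

A longest common subsequence is oss (length 3); the LCS DP confirms no longer common subsequence exists.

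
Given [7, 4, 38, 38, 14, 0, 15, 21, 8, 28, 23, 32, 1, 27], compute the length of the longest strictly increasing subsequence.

6

One longest increasing subsequence is 7, 14, 15, 21, 28, 32 (positions 1,5,7,8,10,12), of length 6; no longer one exists.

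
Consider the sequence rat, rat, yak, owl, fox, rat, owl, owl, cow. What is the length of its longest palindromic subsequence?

3

Using dp[i][j] = 2 + dp[i+1][j−1] if the ends match, else max(dp[i+1][j], dp[i][j−1]):
dp[1][9] = 3. A witness is owl owl owl at positions 4,7,8.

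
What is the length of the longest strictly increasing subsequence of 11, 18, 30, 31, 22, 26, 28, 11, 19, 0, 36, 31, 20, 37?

Scanning left to right, the best length ending at each element is: 11→1, 18→2, 30→3, 31→4, 22→3, 26→4, 28→5, 11→1, 19→3, 0→1, 36→6, 31→6, 20→4, 37→7.
So the longest increasing subsequence has length 7, e.g. 11, 18, 22, 26, 28, 36, 37.

7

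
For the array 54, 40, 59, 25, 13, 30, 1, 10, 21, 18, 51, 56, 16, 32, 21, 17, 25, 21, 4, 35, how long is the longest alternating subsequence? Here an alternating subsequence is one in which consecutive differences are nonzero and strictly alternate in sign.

15

Track the best alternating length ending on an up-step vs a down-step at each position: up/down = 1/1, 1/2, 3/1, 1/4, 1/4, 5/4, 1/6, 7/6, 7/6, 7/8, 9/4, 9/4, 7/10, 11/10, 11/12, 11/12, 13/12, 13/14, 7/14, 15/10.
The maximum over both is 15; one such subsequence is 54, 40, 59, 25, 30, 1, 21, 18, 51, 16, 32, 21, 25, 21, 35.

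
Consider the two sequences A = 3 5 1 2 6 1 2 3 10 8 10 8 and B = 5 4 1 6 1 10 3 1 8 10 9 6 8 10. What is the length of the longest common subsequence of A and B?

8

A longest common subsequence is 5, 1, 6, 1, 3, 10, 8, 10 (length 8); the LCS DP confirms no longer common subsequence exists.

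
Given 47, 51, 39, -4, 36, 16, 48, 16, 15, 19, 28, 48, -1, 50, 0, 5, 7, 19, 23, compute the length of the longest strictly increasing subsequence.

Scanning left to right, the best length ending at each element is: 47→1, 51→2, 39→1, -4→1, 36→2, 16→2, 48→3, 16→2, 15→2, 19→3, 28→4, 48→5, -1→2, 50→6, 0→3, 5→4, 7→5, 19→6, 23→7.
So the longest increasing subsequence has length 7, e.g. -4, -1, 0, 5, 7, 19, 23.

7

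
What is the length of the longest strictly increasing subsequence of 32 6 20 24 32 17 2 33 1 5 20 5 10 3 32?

Scanning left to right, the best length ending at each element is: 32→1, 6→1, 20→2, 24→3, 32→4, 17→2, 2→1, 33→5, 1→1, 5→2, 20→3, 5→2, 10→3, 3→2, 32→4.
So the longest increasing subsequence has length 5, e.g. 6, 20, 24, 32, 33.

5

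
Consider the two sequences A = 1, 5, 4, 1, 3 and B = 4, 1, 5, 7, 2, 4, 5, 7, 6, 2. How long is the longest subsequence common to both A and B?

A longest common subsequence is 1, 5, 4 (length 3); the LCS DP confirms no longer common subsequence exists.

3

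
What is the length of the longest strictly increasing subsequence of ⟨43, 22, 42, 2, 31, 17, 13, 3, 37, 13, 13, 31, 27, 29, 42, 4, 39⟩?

Let dp[i] be the longest increasing subsequence ending at position i. Then dp = [1, 1, 2, 1, 2, 2, 2, 2, 3, 3, 3, 4, 4, 5, 6, 3, 6].
The maximum is 6; one witness is 2, 3, 13, 27, 29, 42 at positions 4,8,10,13,14,15.

6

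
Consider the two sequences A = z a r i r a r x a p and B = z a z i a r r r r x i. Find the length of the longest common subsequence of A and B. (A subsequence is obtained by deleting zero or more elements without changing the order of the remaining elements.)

Backtracking the LCS table gives one alignment: z (A1,B3) → a (A2,B5) → r (A3,B7) → r (A5,B8) → r (A7,B9) → x (A8,B10).
So the longest common subsequence has length 6.

6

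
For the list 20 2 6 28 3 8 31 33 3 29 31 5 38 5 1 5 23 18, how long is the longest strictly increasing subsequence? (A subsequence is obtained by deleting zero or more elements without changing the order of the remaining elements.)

Scanning left to right, the best length ending at each element is: 20→1, 2→1, 6→2, 28→3, 3→2, 8→3, 31→4, 33→5, 3→2, 29→4, 31→5, 5→3, 38→6, 5→3, 1→1, 5→3, 23→4, 18→4.
So the longest increasing subsequence has length 6, e.g. 2, 6, 28, 31, 33, 38.

6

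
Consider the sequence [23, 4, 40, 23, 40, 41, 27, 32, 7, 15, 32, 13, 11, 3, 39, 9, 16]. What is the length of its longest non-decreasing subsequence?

6

Let dp[i] be the longest non-decreasing subsequence ending at position i. Then dp = [1, 1, 2, 2, 3, 4, 3, 4, 2, 3, 5, 3, 3, 1, 6, 3, 4].
The maximum is 6; one witness is 23, 23, 27, 32, 32, 39 at positions 1,4,7,8,11,15.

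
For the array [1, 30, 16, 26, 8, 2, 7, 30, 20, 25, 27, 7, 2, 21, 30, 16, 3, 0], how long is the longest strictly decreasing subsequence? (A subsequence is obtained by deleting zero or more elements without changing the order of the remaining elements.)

7

Let dp[i] be the longest decreasing subsequence ending at position i. Then dp = [1, 1, 2, 2, 3, 4, 4, 1, 3, 3, 2, 4, 5, 4, 1, 5, 6, 7].
The maximum is 7; one witness is 30, 26, 25, 21, 16, 3, 0 at positions 2,4,10,14,16,17,18.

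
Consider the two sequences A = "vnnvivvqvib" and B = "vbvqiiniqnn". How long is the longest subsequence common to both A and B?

A longest common subsequence is vniq (length 4); the LCS DP confirms no longer common subsequence exists.

4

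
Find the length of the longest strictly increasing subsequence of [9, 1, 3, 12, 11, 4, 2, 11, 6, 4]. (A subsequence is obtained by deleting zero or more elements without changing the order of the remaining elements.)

4

One longest increasing subsequence is 1, 3, 4, 11 (positions 2,3,6,8), of length 4; no longer one exists.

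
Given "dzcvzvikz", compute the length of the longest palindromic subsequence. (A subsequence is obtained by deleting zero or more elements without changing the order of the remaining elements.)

5

One longest palindromic subsequence is zvzvz (positions 2,4,5,6,9); it reads the same forward and backward, and the interval DP gives dp[1][9] = 5.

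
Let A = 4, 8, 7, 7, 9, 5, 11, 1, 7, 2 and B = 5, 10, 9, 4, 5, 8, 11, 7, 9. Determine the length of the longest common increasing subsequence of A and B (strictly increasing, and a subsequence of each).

3

A longest common strictly increasing subsequence is 4, 5, 11 (length 3); it appears in order in both A and B, and no longer such subsequence exists.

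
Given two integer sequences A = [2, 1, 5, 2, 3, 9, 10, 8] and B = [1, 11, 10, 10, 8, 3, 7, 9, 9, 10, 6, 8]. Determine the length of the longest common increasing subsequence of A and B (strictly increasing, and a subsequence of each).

A longest common strictly increasing subsequence is 1, 3, 9, 10 (length 4); it appears in order in both A and B, and no longer such subsequence exists.

4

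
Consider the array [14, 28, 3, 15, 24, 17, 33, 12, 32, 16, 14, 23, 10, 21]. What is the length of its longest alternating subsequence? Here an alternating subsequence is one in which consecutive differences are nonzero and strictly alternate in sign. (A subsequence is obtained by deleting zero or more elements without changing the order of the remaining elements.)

Track the best alternating length ending on an up-step vs a down-step at each position: up/down = 1/1, 2/1, 1/3, 4/3, 4/3, 4/5, 6/1, 4/7, 8/7, 8/9, 8/9, 10/9, 4/11, 12/11.
The maximum over both is 12; one such subsequence is 14, 28, 3, 24, 17, 33, 12, 32, 16, 23, 10, 21.

12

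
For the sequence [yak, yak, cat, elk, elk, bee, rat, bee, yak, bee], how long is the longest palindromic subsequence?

5

Using dp[i][j] = 2 + dp[i+1][j−1] if the ends match, else max(dp[i+1][j], dp[i][j−1]):
dp[1][10] = 5. A witness is yak bee rat bee yak at positions 2,6,7,8,9.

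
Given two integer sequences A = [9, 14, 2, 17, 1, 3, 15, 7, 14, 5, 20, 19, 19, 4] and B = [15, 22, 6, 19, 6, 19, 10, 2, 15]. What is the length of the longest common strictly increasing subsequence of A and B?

For each value that appears in both, track the longest common increasing run ending there.
The best achievable length is 2; one witness is 15, 19 (A-positions 7,12, B-positions 1,4).

2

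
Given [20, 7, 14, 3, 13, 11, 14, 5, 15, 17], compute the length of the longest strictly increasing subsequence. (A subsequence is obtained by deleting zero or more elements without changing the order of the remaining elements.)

One longest increasing subsequence is 7, 13, 14, 15, 17 (positions 2,5,7,9,10), of length 5; no longer one exists.

5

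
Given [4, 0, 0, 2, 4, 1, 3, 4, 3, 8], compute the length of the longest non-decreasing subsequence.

6

Let dp[i] be the longest non-decreasing subsequence ending at position i. Then dp = [1, 1, 2, 3, 4, 3, 4, 5, 5, 6].
The maximum is 6; one witness is 0, 0, 2, 4, 4, 8 at positions 2,3,4,5,8,10.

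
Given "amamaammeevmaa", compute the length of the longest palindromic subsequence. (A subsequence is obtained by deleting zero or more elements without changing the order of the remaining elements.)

One longest palindromic subsequence is aameemaa (positions 1,3,4,9,10,12,13,14); it reads the same forward and backward, and the interval DP gives dp[1][14] = 8.

8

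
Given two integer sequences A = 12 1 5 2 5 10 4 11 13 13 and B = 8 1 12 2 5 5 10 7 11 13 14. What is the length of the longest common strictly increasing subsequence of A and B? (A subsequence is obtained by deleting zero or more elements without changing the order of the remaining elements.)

For each value that appears in both, track the longest common increasing run ending there.
The best achievable length is 6; one witness is 1, 2, 5, 10, 11, 13 (A-positions 2,4,5,6,8,9, B-positions 2,4,5,7,9,10).

6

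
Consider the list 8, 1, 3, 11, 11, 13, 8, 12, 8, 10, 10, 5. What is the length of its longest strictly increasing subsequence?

Scanning left to right, the best length ending at each element is: 8→1, 1→1, 3→2, 11→3, 11→3, 13→4, 8→3, 12→4, 8→3, 10→4, 10→4, 5→3.
So the longest increasing subsequence has length 4, e.g. 1, 3, 11, 13.

4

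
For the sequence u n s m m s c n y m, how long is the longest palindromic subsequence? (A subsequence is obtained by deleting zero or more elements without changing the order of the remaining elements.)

6

One longest palindromic subsequence is nsmmsn (positions 2,3,4,5,6,8); it reads the same forward and backward, and the interval DP gives dp[1][10] = 6.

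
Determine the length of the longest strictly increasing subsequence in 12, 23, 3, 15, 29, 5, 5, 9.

3

Let dp[i] be the longest increasing subsequence ending at position i. Then dp = [1, 2, 1, 2, 3, 2, 2, 3].
The maximum is 3; one witness is 12, 23, 29 at positions 1,2,5.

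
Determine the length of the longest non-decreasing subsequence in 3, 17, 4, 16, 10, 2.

One longest non-decreasing subsequence is 3, 4, 16 (positions 1,3,4), of length 3; no longer one exists.

3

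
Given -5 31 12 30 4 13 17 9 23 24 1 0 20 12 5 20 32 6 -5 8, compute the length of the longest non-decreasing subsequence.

Let dp[i] be the longest non-decreasing subsequence ending at position i. Then dp = [1, 2, 2, 3, 2, 3, 4, 3, 5, 6, 2, 2, 5, 4, 3, 6, 7, 4, 2, 5].
The maximum is 7; one witness is -5, 12, 13, 17, 23, 24, 32 at positions 1,3,6,7,9,10,17.

7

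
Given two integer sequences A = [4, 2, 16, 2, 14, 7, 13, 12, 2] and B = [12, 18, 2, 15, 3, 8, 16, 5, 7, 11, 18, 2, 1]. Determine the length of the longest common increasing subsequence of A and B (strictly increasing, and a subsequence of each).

A longest common strictly increasing subsequence is 2, 16 (length 2); it appears in order in both A and B, and no longer such subsequence exists.

2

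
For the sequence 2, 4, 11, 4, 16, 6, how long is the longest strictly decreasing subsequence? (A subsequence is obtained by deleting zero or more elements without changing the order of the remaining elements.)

Scanning left to right, the best length ending at each element is: 2→1, 4→1, 11→1, 4→2, 16→1, 6→2.
So the longest decreasing subsequence has length 2, e.g. 11, 4.

2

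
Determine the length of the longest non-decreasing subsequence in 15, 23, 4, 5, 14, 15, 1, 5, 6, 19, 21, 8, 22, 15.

7

Let dp[i] be the longest non-decreasing subsequence ending at position i. Then dp = [1, 2, 1, 2, 3, 4, 1, 3, 4, 5, 6, 5, 7, 6].
The maximum is 7; one witness is 4, 5, 14, 15, 19, 21, 22 at positions 3,4,5,6,10,11,13.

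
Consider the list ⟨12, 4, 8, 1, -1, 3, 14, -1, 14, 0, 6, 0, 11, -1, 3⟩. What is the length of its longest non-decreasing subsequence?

Let dp[i] be the longest non-decreasing subsequence ending at position i. Then dp = [1, 1, 2, 1, 1, 2, 3, 2, 4, 3, 4, 4, 5, 3, 5].
The maximum is 5; one witness is -1, -1, 0, 6, 11 at positions 5,8,10,11,13.

5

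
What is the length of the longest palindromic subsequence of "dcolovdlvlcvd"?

9

Using dp[i][j] = 2 + dp[i+1][j−1] if the ends match, else max(dp[i+1][j], dp[i][j−1]):
dp[1][13] = 9. A witness is dclvlvlcd at positions 1,2,4,6,8,9,10,11,13.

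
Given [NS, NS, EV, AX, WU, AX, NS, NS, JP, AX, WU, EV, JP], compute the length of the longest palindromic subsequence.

8

Using dp[i][j] = 2 + dp[i+1][j−1] if the ends match, else max(dp[i+1][j], dp[i][j−1]):
dp[1][13] = 8. A witness is EV WU AX NS NS AX WU EV at positions 3,5,6,7,8,10,11,12.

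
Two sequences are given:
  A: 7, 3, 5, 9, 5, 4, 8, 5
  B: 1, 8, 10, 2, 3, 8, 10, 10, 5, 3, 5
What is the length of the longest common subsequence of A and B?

3

Backtracking the LCS table gives one alignment: 3 (A2,B5) → 5 (A3,B9) → 5 (A8,B11).
So the longest common subsequence has length 3.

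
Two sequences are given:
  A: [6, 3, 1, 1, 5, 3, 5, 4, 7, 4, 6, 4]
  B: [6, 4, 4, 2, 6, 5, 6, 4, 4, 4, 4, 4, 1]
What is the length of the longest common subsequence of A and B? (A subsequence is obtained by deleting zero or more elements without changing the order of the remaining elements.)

5

A longest common subsequence is 6, 5, 4, 4, 4 (length 5); the LCS DP confirms no longer common subsequence exists.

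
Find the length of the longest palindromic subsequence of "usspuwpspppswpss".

One longest palindromic subsequence is sspwspppswpss (positions 2,3,4,6,8,9,10,11,12,13,14,15,16); it reads the same forward and backward, and the interval DP gives dp[1][16] = 13.

13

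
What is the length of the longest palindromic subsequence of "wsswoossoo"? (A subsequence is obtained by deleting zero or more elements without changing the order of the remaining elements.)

6

Using dp[i][j] = 2 + dp[i+1][j−1] if the ends match, else max(dp[i+1][j], dp[i][j−1]):
dp[1][10] = 6. A witness is oossoo at positions 5,6,7,8,9,10.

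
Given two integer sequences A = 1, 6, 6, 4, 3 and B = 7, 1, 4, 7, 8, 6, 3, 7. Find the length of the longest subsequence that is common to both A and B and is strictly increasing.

For each value that appears in both, track the longest common increasing run ending there.
The best achievable length is 2; one witness is 1, 4 (A-positions 1,4, B-positions 2,3).

2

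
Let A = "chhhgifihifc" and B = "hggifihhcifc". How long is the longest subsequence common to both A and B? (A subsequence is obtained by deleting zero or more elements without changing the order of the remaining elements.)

A longest common subsequence is hgifihifc (length 9); the LCS DP confirms no longer common subsequence exists.

9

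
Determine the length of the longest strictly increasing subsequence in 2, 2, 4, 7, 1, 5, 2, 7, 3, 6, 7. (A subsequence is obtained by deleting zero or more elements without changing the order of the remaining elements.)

5

Scanning left to right, the best length ending at each element is: 2→1, 2→1, 4→2, 7→3, 1→1, 5→3, 2→2, 7→4, 3→3, 6→4, 7→5.
So the longest increasing subsequence has length 5, e.g. 2, 4, 5, 6, 7.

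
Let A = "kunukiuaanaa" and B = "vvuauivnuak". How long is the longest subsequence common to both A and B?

A longest common subsequence is uuiua (length 5); the LCS DP confirms no longer common subsequence exists.

5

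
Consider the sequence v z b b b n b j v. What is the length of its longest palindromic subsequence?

6

One longest palindromic subsequence is vbbbbv (positions 1,3,4,5,7,9); it reads the same forward and backward, and the interval DP gives dp[1][9] = 6.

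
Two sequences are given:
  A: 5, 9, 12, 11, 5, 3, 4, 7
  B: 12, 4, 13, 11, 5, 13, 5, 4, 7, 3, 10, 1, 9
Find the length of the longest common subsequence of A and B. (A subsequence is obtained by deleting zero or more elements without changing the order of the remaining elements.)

Backtracking the LCS table gives one alignment: 12 (A3,B1) → 11 (A4,B4) → 5 (A5,B7) → 4 (A7,B8) → 7 (A8,B9).
So the longest common subsequence has length 5.

5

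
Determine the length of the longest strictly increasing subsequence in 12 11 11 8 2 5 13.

Let dp[i] be the longest increasing subsequence ending at position i. Then dp = [1, 1, 1, 1, 1, 2, 3].
The maximum is 3; one witness is 2, 5, 13 at positions 5,6,7.

3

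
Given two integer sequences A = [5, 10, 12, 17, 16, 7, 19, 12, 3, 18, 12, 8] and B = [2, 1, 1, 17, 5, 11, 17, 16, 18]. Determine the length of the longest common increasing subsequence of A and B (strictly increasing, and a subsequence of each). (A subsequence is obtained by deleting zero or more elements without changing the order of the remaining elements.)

3

A longest common strictly increasing subsequence is 5, 17, 18 (length 3); it appears in order in both A and B, and no longer such subsequence exists.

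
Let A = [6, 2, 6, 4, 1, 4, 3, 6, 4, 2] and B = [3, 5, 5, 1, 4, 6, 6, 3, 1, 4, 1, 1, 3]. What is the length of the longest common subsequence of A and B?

5

Backtracking the LCS table gives one alignment: 6 (A1,B6) → 6 (A3,B7) → 4 (A4,B10) → 1 (A5,B12) → 3 (A7,B13).
So the longest common subsequence has length 5.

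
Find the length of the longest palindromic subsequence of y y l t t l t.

Using dp[i][j] = 2 + dp[i+1][j−1] if the ends match, else max(dp[i+1][j], dp[i][j−1]):
dp[1][7] = 4. A witness is lttl at positions 3,4,5,6.

4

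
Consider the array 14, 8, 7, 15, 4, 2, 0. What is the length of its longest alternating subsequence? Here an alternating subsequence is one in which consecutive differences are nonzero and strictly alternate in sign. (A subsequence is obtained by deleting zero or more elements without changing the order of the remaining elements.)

Track the best alternating length ending on an up-step vs a down-step at each position: up/down = 1/1, 1/2, 1/2, 3/1, 1/4, 1/4, 1/4.
The maximum over both is 4; one such subsequence is 14, 8, 15, 4.

4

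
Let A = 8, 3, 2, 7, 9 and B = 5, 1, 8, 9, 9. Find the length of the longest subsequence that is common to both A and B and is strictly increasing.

For each value that appears in both, track the longest common increasing run ending there.
The best achievable length is 2; one witness is 8, 9 (A-positions 1,5, B-positions 3,4).

2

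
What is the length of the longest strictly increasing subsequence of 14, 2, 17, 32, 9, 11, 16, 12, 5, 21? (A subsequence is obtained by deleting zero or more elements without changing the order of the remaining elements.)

One longest increasing subsequence is 2, 9, 11, 16, 21 (positions 2,5,6,7,10), of length 5; no longer one exists.

5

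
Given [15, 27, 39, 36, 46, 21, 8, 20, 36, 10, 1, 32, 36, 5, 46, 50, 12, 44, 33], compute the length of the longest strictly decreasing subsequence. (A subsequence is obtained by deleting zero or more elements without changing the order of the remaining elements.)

Scanning left to right, the best length ending at each element is: 15→1, 27→1, 39→1, 36→2, 46→1, 21→3, 8→4, 20→4, 36→2, 10→5, 1→6, 32→3, 36→2, 5→6, 46→1, 50→1, 12→5, 44→2, 33→3.
So the longest decreasing subsequence has length 6, e.g. 39, 36, 21, 20, 10, 1.

6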